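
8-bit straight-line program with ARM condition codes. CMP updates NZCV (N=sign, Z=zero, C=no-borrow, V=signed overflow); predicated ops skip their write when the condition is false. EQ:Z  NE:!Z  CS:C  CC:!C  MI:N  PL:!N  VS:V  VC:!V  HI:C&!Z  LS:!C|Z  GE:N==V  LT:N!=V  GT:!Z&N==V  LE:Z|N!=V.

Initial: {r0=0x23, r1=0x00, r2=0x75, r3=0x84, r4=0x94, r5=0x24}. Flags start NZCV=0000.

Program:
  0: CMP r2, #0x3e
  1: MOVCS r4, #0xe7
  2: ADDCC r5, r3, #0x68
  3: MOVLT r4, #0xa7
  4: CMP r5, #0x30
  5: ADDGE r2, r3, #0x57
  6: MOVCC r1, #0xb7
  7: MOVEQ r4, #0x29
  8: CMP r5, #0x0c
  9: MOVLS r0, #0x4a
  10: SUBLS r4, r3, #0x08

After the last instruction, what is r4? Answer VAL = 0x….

VAL = 0xe7

[0] flags=0010 → (cmp)
[1] flags=0010 CS?T → r4=0xe7
[2] flags=0010 CC?F → skip
[3] flags=0010 LT?F → skip
[4] flags=1000 → (cmp)
[5] flags=1000 GE?F → skip
[6] flags=1000 CC?T → r1=0xb7
[7] flags=1000 EQ?F → skip
[8] flags=0010 → (cmp)
[9] flags=0010 LS?F → skip
[10] flags=0010 LS?F → skip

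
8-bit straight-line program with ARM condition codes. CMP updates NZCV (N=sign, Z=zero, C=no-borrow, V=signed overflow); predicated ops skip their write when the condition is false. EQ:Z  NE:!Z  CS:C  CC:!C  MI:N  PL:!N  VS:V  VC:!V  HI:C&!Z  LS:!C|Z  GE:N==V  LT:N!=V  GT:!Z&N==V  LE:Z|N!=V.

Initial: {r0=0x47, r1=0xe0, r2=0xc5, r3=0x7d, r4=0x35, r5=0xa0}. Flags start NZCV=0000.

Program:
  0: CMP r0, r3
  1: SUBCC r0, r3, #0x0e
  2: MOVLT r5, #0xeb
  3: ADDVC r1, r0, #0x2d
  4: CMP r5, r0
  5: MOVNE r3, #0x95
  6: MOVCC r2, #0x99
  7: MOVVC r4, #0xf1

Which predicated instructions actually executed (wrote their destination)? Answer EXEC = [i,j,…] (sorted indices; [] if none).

EXEC = [1,2,3,5]

0: ✓ CMP  NZCV=1000
1: ✓ SUBCC  r0←0x6f
2: ✓ MOVLT  r5←0xeb
3: ✓ ADDVC  r1←0x9c
4: ✓ CMP  NZCV=0011
5: ✓ MOVNE  r3←0x95
6: · MOVCC
7: · MOVVC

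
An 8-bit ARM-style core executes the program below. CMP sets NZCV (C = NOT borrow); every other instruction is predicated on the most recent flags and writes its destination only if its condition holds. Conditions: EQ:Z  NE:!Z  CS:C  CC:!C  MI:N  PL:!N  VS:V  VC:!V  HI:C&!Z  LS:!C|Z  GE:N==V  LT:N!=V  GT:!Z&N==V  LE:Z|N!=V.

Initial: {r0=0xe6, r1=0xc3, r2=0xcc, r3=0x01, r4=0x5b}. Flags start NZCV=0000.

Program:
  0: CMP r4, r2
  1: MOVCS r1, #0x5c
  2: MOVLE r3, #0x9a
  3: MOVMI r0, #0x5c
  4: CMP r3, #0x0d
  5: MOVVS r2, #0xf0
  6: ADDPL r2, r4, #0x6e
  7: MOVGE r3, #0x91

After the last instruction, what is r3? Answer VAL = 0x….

[0] flags=1001 → (cmp)
[1] flags=1001 CS?F → skip
[2] flags=1001 LE?F → skip
[3] flags=1001 MI?T → r0=0x5c
[4] flags=1000 → (cmp)
[5] flags=1000 VS?F → skip
[6] flags=1000 PL?F → skip
[7] flags=1000 GE?F → skip

VAL = 0x01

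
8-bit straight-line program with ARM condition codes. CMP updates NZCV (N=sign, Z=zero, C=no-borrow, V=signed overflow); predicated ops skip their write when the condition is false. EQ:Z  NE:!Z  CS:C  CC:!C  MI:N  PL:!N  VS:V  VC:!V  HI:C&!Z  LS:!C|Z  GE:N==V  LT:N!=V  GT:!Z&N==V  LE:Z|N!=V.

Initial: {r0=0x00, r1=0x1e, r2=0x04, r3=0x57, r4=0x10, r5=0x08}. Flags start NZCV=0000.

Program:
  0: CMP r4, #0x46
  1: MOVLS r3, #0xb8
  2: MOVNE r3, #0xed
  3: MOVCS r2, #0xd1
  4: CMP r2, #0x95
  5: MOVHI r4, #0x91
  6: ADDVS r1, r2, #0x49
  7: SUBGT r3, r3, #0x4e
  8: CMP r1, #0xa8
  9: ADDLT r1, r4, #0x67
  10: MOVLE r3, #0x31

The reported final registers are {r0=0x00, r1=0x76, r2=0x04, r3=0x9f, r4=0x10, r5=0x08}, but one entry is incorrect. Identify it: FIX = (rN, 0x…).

FIX = (r1, 0x1e)

[0] flags=1000 → (cmp)
[1] flags=1000 LS?T → r3=0xb8
[2] flags=1000 NE?T → r3=0xed
[3] flags=1000 CS?F → skip
[4] flags=0000 → (cmp)
[5] flags=0000 HI?F → skip
[6] flags=0000 VS?F → skip
[7] flags=0000 GT?T → r3=0x9f
[8] flags=0000 → (cmp)
[9] flags=0000 LT?F → skip
[10] flags=0000 LE?F → skip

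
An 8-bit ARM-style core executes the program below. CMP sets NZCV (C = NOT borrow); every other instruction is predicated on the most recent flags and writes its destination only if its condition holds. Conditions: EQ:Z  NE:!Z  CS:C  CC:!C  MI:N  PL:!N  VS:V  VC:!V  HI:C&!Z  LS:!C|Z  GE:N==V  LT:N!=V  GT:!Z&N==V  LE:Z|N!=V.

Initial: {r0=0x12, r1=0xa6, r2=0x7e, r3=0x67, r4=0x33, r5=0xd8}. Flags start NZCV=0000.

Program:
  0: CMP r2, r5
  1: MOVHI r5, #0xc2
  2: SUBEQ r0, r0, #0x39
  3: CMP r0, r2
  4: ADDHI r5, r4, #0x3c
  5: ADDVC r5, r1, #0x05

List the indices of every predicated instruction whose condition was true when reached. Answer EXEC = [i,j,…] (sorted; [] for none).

EXEC = [5]

[0] flags=1001 → (cmp)
[1] flags=1001 HI?F → skip
[2] flags=1001 EQ?F → skip
[3] flags=1000 → (cmp)
[4] flags=1000 HI?F → skip
[5] flags=1000 VC?T → r5=0xab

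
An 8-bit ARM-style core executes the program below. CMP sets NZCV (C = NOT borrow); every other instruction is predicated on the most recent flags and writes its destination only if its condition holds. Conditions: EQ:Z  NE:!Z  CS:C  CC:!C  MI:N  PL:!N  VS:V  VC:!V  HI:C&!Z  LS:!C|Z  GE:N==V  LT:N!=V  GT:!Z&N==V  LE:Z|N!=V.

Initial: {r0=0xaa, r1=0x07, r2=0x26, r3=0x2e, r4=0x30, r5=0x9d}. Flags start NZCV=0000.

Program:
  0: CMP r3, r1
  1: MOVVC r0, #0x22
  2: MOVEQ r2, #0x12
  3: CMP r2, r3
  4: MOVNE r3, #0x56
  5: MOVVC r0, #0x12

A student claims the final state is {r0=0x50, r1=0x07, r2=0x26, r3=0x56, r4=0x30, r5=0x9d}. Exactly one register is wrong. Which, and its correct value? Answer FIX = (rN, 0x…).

0: ✓ CMP  NZCV=0010
1: ✓ MOVVC  r0←0x22
2: · MOVEQ
3: ✓ CMP  NZCV=1000
4: ✓ MOVNE  r3←0x56
5: ✓ MOVVC  r0←0x12

FIX = (r0, 0x12)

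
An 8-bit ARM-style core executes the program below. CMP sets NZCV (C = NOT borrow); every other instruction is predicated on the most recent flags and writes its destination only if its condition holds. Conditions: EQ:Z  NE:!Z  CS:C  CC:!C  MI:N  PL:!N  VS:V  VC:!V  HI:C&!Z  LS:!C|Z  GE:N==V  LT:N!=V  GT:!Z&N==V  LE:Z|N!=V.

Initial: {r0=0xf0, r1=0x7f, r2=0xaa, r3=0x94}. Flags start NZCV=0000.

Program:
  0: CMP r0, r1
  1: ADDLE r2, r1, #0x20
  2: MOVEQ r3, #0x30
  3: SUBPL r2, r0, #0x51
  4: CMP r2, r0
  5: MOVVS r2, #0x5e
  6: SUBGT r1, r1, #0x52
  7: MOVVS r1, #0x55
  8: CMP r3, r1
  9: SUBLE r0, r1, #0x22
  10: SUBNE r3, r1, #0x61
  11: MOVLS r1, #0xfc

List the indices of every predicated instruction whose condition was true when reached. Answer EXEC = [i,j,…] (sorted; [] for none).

[0] flags=0011 → (cmp)
[1] flags=0011 LE?T → r2=0x9f
[2] flags=0011 EQ?F → skip
[3] flags=0011 PL?T → r2=0x9f
[4] flags=1000 → (cmp)
[5] flags=1000 VS?F → skip
[6] flags=1000 GT?F → skip
[7] flags=1000 VS?F → skip
[8] flags=0011 → (cmp)
[9] flags=0011 LE?T → r0=0x5d
[10] flags=0011 NE?T → r3=0x1e
[11] flags=0011 LS?F → skip

EXEC = [1,3,9,10]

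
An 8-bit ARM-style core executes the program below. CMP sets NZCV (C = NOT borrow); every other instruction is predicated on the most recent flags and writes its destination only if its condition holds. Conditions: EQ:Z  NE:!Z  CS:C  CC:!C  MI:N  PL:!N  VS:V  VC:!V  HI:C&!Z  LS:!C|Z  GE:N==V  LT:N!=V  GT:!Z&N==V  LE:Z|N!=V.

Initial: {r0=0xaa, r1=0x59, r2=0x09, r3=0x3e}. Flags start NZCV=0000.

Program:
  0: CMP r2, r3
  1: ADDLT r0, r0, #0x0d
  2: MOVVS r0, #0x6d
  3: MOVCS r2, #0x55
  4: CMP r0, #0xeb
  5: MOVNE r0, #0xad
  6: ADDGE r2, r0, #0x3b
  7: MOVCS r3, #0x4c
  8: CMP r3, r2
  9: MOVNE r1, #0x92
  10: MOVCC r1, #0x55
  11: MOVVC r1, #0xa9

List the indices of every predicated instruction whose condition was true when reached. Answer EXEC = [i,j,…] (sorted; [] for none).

EXEC = [1,5,9,11]

[0] flags=1000 → (cmp)
[1] flags=1000 LT?T → r0=0xb7
[2] flags=1000 VS?F → skip
[3] flags=1000 CS?F → skip
[4] flags=1000 → (cmp)
[5] flags=1000 NE?T → r0=0xad
[6] flags=1000 GE?F → skip
[7] flags=1000 CS?F → skip
[8] flags=0010 → (cmp)
[9] flags=0010 NE?T → r1=0x92
[10] flags=0010 CC?F → skip
[11] flags=0010 VC?T → r1=0xa9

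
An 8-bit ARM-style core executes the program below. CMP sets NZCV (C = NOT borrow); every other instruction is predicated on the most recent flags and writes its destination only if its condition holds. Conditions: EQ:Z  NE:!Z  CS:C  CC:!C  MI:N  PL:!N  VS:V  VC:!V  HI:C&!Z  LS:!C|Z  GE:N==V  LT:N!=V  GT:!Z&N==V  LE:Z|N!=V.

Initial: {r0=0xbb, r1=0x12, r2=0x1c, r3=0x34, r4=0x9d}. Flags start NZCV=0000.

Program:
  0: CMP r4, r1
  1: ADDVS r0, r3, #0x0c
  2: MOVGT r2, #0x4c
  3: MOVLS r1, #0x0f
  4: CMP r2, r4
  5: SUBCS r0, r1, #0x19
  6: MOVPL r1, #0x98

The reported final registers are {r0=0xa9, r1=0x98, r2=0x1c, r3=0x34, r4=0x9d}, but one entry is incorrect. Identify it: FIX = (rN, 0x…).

[0] flags=1010 → (cmp)
[1] flags=1010 VS?F → skip
[2] flags=1010 GT?F → skip
[3] flags=1010 LS?F → skip
[4] flags=0000 → (cmp)
[5] flags=0000 CS?F → skip
[6] flags=0000 PL?T → r1=0x98

FIX = (r0, 0xbb)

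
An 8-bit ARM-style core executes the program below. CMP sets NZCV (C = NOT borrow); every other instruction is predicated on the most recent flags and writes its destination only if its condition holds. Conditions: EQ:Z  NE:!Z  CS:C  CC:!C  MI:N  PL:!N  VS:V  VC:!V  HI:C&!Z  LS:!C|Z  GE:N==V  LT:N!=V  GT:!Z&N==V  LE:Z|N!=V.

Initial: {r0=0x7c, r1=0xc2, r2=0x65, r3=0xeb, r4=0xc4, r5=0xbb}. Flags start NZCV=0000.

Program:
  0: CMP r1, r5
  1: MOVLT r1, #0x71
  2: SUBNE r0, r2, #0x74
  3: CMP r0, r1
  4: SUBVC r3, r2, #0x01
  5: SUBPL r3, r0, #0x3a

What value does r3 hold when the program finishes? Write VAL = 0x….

VAL = 0xb7

0: ✓ CMP  NZCV=0010
1: · MOVLT
2: ✓ SUBNE  r0←0xf1
3: ✓ CMP  NZCV=0010
4: ✓ SUBVC  r3←0x64
5: ✓ SUBPL  r3←0xb7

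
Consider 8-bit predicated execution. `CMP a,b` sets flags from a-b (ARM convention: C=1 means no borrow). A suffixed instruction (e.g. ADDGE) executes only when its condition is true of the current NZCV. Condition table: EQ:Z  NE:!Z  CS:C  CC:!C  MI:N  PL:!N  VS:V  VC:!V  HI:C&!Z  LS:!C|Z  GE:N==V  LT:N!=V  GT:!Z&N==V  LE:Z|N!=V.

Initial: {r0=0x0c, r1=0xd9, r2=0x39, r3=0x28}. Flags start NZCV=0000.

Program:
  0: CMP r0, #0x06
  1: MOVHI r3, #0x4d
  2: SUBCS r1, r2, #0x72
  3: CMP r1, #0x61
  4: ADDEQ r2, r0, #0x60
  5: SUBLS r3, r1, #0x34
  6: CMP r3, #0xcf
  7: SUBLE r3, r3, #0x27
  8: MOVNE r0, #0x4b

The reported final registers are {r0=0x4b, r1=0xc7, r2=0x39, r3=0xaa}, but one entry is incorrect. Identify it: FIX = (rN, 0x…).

FIX = (r3, 0x4d)

0: ✓ CMP  NZCV=0010
1: ✓ MOVHI  r3←0x4d
2: ✓ SUBCS  r1←0xc7
3: ✓ CMP  NZCV=0011
4: · ADDEQ
5: · SUBLS
6: ✓ CMP  NZCV=0000
7: · SUBLE
8: ✓ MOVNE  r0←0x4b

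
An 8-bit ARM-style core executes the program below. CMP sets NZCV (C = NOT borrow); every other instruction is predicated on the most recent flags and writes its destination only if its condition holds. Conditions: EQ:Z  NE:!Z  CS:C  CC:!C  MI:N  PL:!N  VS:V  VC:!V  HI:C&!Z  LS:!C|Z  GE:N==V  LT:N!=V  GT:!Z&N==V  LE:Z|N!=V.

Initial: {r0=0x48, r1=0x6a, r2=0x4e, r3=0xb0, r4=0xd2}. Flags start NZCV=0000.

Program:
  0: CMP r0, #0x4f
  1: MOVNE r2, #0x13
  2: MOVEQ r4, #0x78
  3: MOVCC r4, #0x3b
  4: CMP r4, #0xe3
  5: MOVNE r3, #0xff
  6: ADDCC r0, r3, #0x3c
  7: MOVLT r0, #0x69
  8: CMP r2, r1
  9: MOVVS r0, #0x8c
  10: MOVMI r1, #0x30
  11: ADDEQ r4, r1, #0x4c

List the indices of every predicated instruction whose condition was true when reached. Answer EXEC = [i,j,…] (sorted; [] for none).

0: ✓ CMP  NZCV=1000
1: ✓ MOVNE  r2←0x13
2: · MOVEQ
3: ✓ MOVCC  r4←0x3b
4: ✓ CMP  NZCV=0000
5: ✓ MOVNE  r3←0xff
6: ✓ ADDCC  r0←0x3b
7: · MOVLT
8: ✓ CMP  NZCV=1000
9: · MOVVS
10: ✓ MOVMI  r1←0x30
11: · ADDEQ

EXEC = [1,3,5,6,10]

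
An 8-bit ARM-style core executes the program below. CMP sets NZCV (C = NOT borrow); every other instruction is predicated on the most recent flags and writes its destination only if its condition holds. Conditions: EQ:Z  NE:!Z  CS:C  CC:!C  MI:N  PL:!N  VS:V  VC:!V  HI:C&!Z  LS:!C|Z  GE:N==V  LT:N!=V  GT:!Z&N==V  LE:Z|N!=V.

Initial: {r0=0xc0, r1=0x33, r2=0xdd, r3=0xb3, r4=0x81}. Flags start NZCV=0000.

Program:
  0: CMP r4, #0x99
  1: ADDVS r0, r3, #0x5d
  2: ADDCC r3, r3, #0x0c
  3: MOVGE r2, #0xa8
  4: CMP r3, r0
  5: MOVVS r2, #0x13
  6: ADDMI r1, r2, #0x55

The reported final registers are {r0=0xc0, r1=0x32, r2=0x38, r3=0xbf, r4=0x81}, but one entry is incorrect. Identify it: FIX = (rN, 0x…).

FIX = (r2, 0xdd)

0: ✓ CMP  NZCV=1000
1: · ADDVS
2: ✓ ADDCC  r3←0xbf
3: · MOVGE
4: ✓ CMP  NZCV=1000
5: · MOVVS
6: ✓ ADDMI  r1←0x32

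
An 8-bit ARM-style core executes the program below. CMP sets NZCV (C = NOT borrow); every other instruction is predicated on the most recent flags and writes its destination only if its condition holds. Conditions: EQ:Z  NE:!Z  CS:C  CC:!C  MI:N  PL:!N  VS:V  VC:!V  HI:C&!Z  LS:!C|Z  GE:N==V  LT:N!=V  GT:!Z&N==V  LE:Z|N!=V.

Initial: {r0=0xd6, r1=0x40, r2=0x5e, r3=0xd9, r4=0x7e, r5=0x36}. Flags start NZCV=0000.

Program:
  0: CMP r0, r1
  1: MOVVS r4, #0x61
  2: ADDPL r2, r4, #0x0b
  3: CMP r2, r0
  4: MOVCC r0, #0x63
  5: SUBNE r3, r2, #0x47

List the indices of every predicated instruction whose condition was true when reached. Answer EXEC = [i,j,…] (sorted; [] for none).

EXEC = [4,5]

0: ✓ CMP  NZCV=1010
1: · MOVVS
2: · ADDPL
3: ✓ CMP  NZCV=1001
4: ✓ MOVCC  r0←0x63
5: ✓ SUBNE  r3←0x17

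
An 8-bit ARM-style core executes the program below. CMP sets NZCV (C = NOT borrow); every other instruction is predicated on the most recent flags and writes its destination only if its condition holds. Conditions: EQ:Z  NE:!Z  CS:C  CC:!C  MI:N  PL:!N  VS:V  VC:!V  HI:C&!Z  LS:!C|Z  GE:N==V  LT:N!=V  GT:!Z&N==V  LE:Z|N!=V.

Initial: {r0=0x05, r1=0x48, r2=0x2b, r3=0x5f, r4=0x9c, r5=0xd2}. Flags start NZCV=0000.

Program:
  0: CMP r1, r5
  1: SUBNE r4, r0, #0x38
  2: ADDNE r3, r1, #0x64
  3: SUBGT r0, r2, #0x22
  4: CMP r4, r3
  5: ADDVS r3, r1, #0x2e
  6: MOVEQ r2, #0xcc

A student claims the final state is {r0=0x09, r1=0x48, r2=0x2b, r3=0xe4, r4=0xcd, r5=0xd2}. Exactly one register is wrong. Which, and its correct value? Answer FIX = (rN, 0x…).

FIX = (r3, 0xac)

[0] flags=0000 → (cmp)
[1] flags=0000 NE?T → r4=0xcd
[2] flags=0000 NE?T → r3=0xac
[3] flags=0000 GT?T → r0=0x09
[4] flags=0010 → (cmp)
[5] flags=0010 VS?F → skip
[6] flags=0010 EQ?F → skip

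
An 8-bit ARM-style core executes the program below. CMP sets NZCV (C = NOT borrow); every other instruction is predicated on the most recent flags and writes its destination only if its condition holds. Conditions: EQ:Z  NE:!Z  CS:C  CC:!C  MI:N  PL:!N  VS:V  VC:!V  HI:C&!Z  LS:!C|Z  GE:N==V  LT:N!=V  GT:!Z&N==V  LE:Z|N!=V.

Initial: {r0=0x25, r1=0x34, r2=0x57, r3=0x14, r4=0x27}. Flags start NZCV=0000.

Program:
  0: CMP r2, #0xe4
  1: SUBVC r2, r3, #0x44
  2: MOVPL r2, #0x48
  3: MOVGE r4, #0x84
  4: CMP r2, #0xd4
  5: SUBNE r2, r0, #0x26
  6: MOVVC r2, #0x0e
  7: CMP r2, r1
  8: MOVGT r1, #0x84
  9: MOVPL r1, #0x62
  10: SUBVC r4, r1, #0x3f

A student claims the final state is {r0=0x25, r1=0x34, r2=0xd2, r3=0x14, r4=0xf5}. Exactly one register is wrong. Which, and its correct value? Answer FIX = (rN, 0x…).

[0] flags=0000 → (cmp)
[1] flags=0000 VC?T → r2=0xd0
[2] flags=0000 PL?T → r2=0x48
[3] flags=0000 GE?T → r4=0x84
[4] flags=0000 → (cmp)
[5] flags=0000 NE?T → r2=0xff
[6] flags=0000 VC?T → r2=0x0e
[7] flags=1000 → (cmp)
[8] flags=1000 GT?F → skip
[9] flags=1000 PL?F → skip
[10] flags=1000 VC?T → r4=0xf5

FIX = (r2, 0x0e)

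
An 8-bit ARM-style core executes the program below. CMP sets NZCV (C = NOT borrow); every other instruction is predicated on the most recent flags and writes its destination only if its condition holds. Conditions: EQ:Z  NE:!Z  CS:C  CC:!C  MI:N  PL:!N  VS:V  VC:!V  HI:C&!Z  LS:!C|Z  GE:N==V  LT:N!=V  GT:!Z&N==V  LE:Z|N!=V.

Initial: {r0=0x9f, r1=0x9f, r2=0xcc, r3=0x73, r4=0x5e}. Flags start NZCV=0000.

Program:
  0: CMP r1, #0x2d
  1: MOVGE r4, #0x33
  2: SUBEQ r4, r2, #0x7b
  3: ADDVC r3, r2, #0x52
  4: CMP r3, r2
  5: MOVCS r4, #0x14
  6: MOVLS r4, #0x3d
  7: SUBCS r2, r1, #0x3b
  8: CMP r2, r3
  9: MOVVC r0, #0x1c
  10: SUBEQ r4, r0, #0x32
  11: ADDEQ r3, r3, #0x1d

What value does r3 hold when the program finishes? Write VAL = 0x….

VAL = 0x73

[0] flags=0011 → (cmp)
[1] flags=0011 GE?F → skip
[2] flags=0011 EQ?F → skip
[3] flags=0011 VC?F → skip
[4] flags=1001 → (cmp)
[5] flags=1001 CS?F → skip
[6] flags=1001 LS?T → r4=0x3d
[7] flags=1001 CS?F → skip
[8] flags=0011 → (cmp)
[9] flags=0011 VC?F → skip
[10] flags=0011 EQ?F → skip
[11] flags=0011 EQ?F → skip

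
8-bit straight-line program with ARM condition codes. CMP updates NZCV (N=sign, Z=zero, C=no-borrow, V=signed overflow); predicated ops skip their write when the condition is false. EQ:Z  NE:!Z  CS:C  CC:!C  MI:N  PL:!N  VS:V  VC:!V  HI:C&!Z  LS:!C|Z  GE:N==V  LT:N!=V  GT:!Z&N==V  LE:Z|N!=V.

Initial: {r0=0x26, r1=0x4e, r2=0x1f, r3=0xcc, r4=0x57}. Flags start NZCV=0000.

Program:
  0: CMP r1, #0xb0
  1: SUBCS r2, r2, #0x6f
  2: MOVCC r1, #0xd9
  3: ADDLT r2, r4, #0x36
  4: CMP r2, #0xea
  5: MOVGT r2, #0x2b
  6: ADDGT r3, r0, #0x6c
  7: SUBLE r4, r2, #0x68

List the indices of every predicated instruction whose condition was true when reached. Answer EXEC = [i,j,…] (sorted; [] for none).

EXEC = [2,5,6]

[0] flags=1001 → (cmp)
[1] flags=1001 CS?F → skip
[2] flags=1001 CC?T → r1=0xd9
[3] flags=1001 LT?F → skip
[4] flags=0000 → (cmp)
[5] flags=0000 GT?T → r2=0x2b
[6] flags=0000 GT?T → r3=0x92
[7] flags=0000 LE?F → skip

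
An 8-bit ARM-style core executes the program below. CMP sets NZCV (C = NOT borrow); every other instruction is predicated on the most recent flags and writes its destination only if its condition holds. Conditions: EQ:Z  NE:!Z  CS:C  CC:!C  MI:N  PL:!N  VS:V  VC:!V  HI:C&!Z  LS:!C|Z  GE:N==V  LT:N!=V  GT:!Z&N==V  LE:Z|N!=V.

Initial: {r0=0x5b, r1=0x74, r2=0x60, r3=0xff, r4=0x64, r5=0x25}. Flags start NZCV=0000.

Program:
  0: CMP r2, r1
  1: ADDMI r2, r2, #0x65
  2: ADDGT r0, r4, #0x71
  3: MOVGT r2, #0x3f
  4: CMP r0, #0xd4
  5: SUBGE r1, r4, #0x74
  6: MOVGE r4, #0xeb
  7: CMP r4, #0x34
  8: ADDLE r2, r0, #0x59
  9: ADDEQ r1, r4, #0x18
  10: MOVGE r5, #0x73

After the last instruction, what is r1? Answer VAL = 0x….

0: ✓ CMP  NZCV=1000
1: ✓ ADDMI  r2←0xc5
2: · ADDGT
3: · MOVGT
4: ✓ CMP  NZCV=1001
5: ✓ SUBGE  r1←0xf0
6: ✓ MOVGE  r4←0xeb
7: ✓ CMP  NZCV=1010
8: ✓ ADDLE  r2←0xb4
9: · ADDEQ
10: · MOVGE

VAL = 0xf0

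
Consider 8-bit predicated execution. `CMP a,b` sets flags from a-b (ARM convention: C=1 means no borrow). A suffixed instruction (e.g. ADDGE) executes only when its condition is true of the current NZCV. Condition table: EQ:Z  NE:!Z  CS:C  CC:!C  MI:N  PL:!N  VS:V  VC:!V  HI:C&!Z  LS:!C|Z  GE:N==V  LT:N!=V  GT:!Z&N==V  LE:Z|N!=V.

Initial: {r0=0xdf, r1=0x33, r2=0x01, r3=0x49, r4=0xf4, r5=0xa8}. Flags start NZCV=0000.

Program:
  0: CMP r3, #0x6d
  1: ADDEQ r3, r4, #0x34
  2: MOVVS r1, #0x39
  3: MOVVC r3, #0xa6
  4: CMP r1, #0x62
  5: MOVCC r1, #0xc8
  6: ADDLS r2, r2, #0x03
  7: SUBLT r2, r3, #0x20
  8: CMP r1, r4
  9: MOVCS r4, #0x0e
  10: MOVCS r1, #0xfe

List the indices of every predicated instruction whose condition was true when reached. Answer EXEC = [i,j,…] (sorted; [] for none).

[0] flags=1000 → (cmp)
[1] flags=1000 EQ?F → skip
[2] flags=1000 VS?F → skip
[3] flags=1000 VC?T → r3=0xa6
[4] flags=1000 → (cmp)
[5] flags=1000 CC?T → r1=0xc8
[6] flags=1000 LS?T → r2=0x04
[7] flags=1000 LT?T → r2=0x86
[8] flags=1000 → (cmp)
[9] flags=1000 CS?F → skip
[10] flags=1000 CS?F → skip

EXEC = [3,5,6,7]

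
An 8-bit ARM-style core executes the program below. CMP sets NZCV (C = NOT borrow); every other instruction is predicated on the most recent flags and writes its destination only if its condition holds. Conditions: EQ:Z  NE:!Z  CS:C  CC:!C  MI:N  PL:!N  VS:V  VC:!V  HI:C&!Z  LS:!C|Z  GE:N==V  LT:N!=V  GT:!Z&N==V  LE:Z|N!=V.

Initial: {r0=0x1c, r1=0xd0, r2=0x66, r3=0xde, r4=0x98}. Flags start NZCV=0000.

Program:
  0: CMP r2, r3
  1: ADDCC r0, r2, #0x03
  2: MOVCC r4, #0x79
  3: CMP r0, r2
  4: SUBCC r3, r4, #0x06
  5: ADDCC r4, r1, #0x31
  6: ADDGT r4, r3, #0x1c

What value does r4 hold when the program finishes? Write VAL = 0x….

VAL = 0xfa

0: ✓ CMP  NZCV=1001
1: ✓ ADDCC  r0←0x69
2: ✓ MOVCC  r4←0x79
3: ✓ CMP  NZCV=0010
4: · SUBCC
5: · ADDCC
6: ✓ ADDGT  r4←0xfa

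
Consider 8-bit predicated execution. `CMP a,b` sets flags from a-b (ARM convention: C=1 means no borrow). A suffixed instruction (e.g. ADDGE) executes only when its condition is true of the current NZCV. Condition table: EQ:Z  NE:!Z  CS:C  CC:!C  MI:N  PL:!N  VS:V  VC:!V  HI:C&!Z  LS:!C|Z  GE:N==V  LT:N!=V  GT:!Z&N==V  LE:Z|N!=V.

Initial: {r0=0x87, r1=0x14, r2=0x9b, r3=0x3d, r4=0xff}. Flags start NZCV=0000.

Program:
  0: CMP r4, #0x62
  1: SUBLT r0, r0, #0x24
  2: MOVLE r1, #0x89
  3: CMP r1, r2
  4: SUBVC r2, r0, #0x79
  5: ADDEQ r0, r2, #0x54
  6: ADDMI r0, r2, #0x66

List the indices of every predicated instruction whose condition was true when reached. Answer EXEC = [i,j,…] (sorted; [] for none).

[0] flags=1010 → (cmp)
[1] flags=1010 LT?T → r0=0x63
[2] flags=1010 LE?T → r1=0x89
[3] flags=1000 → (cmp)
[4] flags=1000 VC?T → r2=0xea
[5] flags=1000 EQ?F → skip
[6] flags=1000 MI?T → r0=0x50

EXEC = [1,2,4,6]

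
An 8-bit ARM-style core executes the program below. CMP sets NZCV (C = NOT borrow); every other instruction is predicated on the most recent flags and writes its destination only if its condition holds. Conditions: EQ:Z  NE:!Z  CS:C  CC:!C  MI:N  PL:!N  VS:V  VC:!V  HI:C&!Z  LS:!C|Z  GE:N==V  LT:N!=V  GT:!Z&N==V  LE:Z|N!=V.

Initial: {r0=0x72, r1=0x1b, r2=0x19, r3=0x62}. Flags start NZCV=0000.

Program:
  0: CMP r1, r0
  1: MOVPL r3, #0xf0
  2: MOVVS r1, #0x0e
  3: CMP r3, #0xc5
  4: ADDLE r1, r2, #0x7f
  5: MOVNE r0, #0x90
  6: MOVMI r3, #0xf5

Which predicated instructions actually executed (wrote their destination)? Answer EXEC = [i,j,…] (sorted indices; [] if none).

EXEC = [5,6]

0: ✓ CMP  NZCV=1000
1: · MOVPL
2: · MOVVS
3: ✓ CMP  NZCV=1001
4: · ADDLE
5: ✓ MOVNE  r0←0x90
6: ✓ MOVMI  r3←0xf5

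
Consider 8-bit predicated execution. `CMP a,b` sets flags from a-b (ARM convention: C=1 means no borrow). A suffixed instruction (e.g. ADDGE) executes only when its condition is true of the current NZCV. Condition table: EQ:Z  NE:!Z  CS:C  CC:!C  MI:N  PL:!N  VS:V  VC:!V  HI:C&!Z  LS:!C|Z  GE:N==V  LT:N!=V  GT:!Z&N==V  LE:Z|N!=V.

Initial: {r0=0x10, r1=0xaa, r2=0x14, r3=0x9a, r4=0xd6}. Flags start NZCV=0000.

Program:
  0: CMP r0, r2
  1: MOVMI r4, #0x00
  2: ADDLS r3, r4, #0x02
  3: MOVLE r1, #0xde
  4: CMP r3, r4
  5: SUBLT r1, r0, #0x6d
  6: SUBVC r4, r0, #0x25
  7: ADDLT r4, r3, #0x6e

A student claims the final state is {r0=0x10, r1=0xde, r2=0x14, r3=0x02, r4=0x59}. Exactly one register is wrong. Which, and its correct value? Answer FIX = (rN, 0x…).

FIX = (r4, 0xeb)

0: ✓ CMP  NZCV=1000
1: ✓ MOVMI  r4←0x00
2: ✓ ADDLS  r3←0x02
3: ✓ MOVLE  r1←0xde
4: ✓ CMP  NZCV=0010
5: · SUBLT
6: ✓ SUBVC  r4←0xeb
7: · ADDLT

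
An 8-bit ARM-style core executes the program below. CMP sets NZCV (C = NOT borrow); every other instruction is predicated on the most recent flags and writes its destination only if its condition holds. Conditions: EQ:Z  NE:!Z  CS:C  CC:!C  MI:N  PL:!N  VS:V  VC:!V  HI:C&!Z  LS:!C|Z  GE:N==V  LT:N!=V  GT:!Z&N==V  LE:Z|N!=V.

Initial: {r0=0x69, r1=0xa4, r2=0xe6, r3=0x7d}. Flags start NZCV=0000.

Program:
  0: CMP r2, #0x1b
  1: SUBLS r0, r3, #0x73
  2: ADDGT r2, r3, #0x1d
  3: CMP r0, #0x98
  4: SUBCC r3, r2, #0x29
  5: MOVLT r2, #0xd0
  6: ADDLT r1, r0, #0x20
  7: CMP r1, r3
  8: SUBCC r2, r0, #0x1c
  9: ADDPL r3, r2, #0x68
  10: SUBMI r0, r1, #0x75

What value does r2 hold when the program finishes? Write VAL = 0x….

[0] flags=1010 → (cmp)
[1] flags=1010 LS?F → skip
[2] flags=1010 GT?F → skip
[3] flags=1001 → (cmp)
[4] flags=1001 CC?T → r3=0xbd
[5] flags=1001 LT?F → skip
[6] flags=1001 LT?F → skip
[7] flags=1000 → (cmp)
[8] flags=1000 CC?T → r2=0x4d
[9] flags=1000 PL?F → skip
[10] flags=1000 MI?T → r0=0x2f

VAL = 0x4d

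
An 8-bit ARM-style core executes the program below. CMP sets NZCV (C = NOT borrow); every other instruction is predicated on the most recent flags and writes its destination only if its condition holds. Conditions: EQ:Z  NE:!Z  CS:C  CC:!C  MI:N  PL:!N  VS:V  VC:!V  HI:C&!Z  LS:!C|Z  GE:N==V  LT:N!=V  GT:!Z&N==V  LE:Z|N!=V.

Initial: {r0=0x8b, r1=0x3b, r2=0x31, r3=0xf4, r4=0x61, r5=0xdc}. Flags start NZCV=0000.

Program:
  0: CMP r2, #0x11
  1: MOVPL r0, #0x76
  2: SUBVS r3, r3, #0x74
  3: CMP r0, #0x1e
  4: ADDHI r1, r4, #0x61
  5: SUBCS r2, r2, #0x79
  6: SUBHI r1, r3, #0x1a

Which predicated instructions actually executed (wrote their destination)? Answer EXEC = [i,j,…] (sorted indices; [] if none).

[0] flags=0010 → (cmp)
[1] flags=0010 PL?T → r0=0x76
[2] flags=0010 VS?F → skip
[3] flags=0010 → (cmp)
[4] flags=0010 HI?T → r1=0xc2
[5] flags=0010 CS?T → r2=0xb8
[6] flags=0010 HI?T → r1=0xda

EXEC = [1,4,5,6]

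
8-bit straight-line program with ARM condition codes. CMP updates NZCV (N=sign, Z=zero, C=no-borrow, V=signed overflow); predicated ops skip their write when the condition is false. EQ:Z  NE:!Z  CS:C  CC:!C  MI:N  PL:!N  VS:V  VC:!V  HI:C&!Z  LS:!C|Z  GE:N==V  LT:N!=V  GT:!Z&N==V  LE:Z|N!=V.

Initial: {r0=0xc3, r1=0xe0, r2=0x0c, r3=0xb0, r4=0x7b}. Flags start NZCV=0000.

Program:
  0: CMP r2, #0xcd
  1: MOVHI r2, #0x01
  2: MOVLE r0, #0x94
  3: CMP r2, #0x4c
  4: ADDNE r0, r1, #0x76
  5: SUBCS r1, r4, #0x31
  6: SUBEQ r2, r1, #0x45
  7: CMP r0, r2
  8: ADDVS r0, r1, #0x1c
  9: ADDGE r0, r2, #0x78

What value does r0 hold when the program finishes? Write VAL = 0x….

VAL = 0x84

[0] flags=0000 → (cmp)
[1] flags=0000 HI?F → skip
[2] flags=0000 LE?F → skip
[3] flags=1000 → (cmp)
[4] flags=1000 NE?T → r0=0x56
[5] flags=1000 CS?F → skip
[6] flags=1000 EQ?F → skip
[7] flags=0010 → (cmp)
[8] flags=0010 VS?F → skip
[9] flags=0010 GE?T → r0=0x84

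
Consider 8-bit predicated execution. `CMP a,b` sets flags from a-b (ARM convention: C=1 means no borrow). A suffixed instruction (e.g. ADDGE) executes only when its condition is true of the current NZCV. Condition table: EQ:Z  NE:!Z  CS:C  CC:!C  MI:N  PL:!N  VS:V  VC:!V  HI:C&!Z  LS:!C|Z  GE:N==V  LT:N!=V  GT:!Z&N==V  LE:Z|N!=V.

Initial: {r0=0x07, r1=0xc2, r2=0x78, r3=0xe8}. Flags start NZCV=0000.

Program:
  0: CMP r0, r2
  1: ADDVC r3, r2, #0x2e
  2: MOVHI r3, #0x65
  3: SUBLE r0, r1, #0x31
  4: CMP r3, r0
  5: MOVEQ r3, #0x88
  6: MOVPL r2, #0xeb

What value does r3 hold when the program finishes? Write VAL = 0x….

VAL = 0xa6

0: ✓ CMP  NZCV=1000
1: ✓ ADDVC  r3←0xa6
2: · MOVHI
3: ✓ SUBLE  r0←0x91
4: ✓ CMP  NZCV=0010
5: · MOVEQ
6: ✓ MOVPL  r2←0xeb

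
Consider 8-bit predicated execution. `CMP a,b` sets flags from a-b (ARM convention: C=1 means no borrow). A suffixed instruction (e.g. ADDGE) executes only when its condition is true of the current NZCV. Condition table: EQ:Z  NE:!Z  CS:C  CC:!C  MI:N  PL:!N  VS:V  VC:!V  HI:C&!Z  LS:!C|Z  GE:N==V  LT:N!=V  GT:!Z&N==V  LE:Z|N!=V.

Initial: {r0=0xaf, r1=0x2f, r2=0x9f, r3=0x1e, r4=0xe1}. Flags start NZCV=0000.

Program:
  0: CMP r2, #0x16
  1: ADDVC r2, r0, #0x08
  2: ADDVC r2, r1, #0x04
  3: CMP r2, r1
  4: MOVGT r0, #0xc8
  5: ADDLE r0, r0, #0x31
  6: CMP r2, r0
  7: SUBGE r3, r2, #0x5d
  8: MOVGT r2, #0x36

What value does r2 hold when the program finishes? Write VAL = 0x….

VAL = 0x36

[0] flags=1010 → (cmp)
[1] flags=1010 VC?T → r2=0xb7
[2] flags=1010 VC?T → r2=0x33
[3] flags=0010 → (cmp)
[4] flags=0010 GT?T → r0=0xc8
[5] flags=0010 LE?F → skip
[6] flags=0000 → (cmp)
[7] flags=0000 GE?T → r3=0xd6
[8] flags=0000 GT?T → r2=0x36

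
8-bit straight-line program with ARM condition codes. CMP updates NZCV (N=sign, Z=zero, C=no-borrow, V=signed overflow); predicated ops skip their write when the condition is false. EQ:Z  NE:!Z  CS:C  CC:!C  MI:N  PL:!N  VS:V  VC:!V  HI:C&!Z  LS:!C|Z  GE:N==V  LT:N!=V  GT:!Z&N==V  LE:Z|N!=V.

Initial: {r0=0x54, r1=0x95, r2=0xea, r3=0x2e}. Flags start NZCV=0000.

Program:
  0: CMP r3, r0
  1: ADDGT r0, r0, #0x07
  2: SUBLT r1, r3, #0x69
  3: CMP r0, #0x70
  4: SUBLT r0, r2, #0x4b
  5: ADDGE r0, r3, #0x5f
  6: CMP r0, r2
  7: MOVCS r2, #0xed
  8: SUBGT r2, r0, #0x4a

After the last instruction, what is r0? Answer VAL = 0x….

VAL = 0x9f

[0] flags=1000 → (cmp)
[1] flags=1000 GT?F → skip
[2] flags=1000 LT?T → r1=0xc5
[3] flags=1000 → (cmp)
[4] flags=1000 LT?T → r0=0x9f
[5] flags=1000 GE?F → skip
[6] flags=1000 → (cmp)
[7] flags=1000 CS?F → skip
[8] flags=1000 GT?F → skip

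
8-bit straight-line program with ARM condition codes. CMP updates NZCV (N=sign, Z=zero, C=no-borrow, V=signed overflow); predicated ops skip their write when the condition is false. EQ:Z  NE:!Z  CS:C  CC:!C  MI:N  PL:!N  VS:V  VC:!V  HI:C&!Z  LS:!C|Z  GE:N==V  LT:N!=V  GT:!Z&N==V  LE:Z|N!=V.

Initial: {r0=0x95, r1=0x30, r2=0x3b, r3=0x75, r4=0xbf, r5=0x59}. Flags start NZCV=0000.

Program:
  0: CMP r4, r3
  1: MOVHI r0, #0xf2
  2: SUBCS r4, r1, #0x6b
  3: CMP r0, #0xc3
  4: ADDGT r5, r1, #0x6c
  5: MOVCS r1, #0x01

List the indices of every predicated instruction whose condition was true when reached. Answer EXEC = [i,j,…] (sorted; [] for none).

EXEC = [1,2,4,5]

[0] flags=0011 → (cmp)
[1] flags=0011 HI?T → r0=0xf2
[2] flags=0011 CS?T → r4=0xc5
[3] flags=0010 → (cmp)
[4] flags=0010 GT?T → r5=0x9c
[5] flags=0010 CS?T → r1=0x01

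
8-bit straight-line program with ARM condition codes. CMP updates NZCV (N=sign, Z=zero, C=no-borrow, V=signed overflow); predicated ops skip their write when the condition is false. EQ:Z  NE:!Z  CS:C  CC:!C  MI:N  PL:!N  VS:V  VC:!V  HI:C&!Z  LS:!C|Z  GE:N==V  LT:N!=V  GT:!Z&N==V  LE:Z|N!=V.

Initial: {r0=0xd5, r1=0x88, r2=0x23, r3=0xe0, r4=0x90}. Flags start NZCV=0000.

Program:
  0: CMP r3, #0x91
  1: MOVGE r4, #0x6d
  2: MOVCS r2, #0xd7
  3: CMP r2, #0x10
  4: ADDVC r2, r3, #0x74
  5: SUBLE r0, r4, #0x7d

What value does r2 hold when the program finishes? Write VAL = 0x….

VAL = 0x54

0: ✓ CMP  NZCV=0010
1: ✓ MOVGE  r4←0x6d
2: ✓ MOVCS  r2←0xd7
3: ✓ CMP  NZCV=1010
4: ✓ ADDVC  r2←0x54
5: ✓ SUBLE  r0←0xf0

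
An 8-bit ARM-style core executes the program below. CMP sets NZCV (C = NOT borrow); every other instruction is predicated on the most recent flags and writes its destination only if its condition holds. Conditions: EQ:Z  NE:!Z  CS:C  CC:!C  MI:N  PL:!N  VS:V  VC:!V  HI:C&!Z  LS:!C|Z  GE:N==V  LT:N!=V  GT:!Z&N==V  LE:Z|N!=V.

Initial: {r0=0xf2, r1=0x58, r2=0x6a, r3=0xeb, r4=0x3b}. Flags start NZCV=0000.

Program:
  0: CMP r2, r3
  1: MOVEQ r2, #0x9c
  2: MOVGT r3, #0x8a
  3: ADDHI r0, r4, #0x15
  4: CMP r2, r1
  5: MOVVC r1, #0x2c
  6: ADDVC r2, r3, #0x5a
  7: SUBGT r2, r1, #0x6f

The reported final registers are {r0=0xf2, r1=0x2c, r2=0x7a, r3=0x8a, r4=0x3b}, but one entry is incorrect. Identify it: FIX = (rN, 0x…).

FIX = (r2, 0xbd)

[0] flags=0000 → (cmp)
[1] flags=0000 EQ?F → skip
[2] flags=0000 GT?T → r3=0x8a
[3] flags=0000 HI?F → skip
[4] flags=0010 → (cmp)
[5] flags=0010 VC?T → r1=0x2c
[6] flags=0010 VC?T → r2=0xe4
[7] flags=0010 GT?T → r2=0xbd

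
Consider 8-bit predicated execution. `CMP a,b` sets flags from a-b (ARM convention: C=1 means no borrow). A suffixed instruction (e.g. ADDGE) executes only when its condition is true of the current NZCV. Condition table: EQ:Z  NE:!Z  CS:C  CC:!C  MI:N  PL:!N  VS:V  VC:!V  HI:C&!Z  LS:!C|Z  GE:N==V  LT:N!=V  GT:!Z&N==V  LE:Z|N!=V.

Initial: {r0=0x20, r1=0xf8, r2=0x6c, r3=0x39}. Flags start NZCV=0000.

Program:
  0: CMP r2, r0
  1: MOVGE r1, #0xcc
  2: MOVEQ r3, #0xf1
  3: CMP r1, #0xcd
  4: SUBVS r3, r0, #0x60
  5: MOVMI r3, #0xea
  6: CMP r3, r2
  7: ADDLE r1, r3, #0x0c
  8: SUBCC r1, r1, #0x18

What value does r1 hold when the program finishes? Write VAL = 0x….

0: ✓ CMP  NZCV=0010
1: ✓ MOVGE  r1←0xcc
2: · MOVEQ
3: ✓ CMP  NZCV=1000
4: · SUBVS
5: ✓ MOVMI  r3←0xea
6: ✓ CMP  NZCV=0011
7: ✓ ADDLE  r1←0xf6
8: · SUBCC

VAL = 0xf6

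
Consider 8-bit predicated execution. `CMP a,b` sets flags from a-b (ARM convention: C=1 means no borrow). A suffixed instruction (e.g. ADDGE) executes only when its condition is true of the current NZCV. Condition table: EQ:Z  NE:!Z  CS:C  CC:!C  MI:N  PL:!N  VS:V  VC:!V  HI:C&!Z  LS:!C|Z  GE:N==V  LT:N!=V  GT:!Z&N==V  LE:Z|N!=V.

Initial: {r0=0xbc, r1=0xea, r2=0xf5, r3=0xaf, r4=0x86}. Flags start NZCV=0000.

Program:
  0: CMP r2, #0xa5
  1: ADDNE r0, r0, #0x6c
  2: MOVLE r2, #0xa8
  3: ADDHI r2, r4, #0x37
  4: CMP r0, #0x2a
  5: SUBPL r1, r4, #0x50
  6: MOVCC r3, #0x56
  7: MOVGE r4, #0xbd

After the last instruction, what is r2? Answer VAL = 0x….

VAL = 0xbd

0: ✓ CMP  NZCV=0010
1: ✓ ADDNE  r0←0x28
2: · MOVLE
3: ✓ ADDHI  r2←0xbd
4: ✓ CMP  NZCV=1000
5: · SUBPL
6: ✓ MOVCC  r3←0x56
7: · MOVGE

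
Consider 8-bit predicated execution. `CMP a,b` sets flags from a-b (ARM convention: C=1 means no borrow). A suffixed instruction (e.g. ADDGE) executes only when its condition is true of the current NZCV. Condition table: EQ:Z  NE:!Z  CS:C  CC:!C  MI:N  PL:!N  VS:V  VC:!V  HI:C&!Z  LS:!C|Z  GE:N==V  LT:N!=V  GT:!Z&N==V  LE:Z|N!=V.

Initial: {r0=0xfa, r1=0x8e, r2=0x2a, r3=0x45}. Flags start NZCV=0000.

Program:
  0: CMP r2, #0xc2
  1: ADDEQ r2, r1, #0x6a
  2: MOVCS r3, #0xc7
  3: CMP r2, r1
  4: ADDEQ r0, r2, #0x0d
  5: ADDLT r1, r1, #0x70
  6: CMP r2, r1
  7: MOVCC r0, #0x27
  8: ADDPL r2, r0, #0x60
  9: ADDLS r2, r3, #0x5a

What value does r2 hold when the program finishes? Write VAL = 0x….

VAL = 0x9f

[0] flags=0000 → (cmp)
[1] flags=0000 EQ?F → skip
[2] flags=0000 CS?F → skip
[3] flags=1001 → (cmp)
[4] flags=1001 EQ?F → skip
[5] flags=1001 LT?F → skip
[6] flags=1001 → (cmp)
[7] flags=1001 CC?T → r0=0x27
[8] flags=1001 PL?F → skip
[9] flags=1001 LS?T → r2=0x9f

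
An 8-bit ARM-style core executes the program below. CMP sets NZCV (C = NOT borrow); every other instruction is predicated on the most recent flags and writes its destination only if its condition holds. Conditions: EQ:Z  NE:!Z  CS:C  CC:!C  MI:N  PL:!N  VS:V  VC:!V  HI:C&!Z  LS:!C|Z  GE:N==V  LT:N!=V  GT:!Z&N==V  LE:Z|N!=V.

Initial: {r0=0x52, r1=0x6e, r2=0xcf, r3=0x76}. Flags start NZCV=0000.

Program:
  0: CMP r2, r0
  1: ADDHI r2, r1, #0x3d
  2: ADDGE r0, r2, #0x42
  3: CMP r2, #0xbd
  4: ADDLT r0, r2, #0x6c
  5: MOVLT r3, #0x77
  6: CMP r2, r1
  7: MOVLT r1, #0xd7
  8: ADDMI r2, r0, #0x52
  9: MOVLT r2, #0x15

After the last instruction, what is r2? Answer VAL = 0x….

VAL = 0x15

0: ✓ CMP  NZCV=0011
1: ✓ ADDHI  r2←0xab
2: · ADDGE
3: ✓ CMP  NZCV=1000
4: ✓ ADDLT  r0←0x17
5: ✓ MOVLT  r3←0x77
6: ✓ CMP  NZCV=0011
7: ✓ MOVLT  r1←0xd7
8: · ADDMI
9: ✓ MOVLT  r2←0x15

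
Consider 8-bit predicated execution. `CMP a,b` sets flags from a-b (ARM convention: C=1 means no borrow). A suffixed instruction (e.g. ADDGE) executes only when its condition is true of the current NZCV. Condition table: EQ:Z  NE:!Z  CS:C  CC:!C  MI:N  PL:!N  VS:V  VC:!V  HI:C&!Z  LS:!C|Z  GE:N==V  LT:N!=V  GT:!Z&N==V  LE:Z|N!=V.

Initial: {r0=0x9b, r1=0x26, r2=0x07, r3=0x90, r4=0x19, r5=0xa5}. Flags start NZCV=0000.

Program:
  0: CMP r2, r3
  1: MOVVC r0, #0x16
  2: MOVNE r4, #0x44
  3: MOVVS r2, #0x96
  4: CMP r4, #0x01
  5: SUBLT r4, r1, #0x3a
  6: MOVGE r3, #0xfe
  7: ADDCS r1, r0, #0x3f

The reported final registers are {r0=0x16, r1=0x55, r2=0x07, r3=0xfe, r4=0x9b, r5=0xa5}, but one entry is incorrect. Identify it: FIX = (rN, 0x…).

[0] flags=0000 → (cmp)
[1] flags=0000 VC?T → r0=0x16
[2] flags=0000 NE?T → r4=0x44
[3] flags=0000 VS?F → skip
[4] flags=0010 → (cmp)
[5] flags=0010 LT?F → skip
[6] flags=0010 GE?T → r3=0xfe
[7] flags=0010 CS?T → r1=0x55

FIX = (r4, 0x44)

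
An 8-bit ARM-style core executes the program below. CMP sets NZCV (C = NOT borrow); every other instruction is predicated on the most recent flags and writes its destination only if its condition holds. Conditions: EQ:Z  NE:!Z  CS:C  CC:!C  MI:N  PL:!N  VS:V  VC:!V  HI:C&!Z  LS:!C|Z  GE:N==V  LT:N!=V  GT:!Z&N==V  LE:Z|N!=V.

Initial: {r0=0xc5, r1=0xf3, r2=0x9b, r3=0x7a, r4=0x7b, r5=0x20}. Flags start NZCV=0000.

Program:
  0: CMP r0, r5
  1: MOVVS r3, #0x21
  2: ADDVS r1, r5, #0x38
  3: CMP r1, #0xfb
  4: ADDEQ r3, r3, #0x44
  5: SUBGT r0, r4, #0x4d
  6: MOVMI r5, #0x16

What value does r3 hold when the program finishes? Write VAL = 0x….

0: ✓ CMP  NZCV=1010
1: · MOVVS
2: · ADDVS
3: ✓ CMP  NZCV=1000
4: · ADDEQ
5: · SUBGT
6: ✓ MOVMI  r5←0x16

VAL = 0x7a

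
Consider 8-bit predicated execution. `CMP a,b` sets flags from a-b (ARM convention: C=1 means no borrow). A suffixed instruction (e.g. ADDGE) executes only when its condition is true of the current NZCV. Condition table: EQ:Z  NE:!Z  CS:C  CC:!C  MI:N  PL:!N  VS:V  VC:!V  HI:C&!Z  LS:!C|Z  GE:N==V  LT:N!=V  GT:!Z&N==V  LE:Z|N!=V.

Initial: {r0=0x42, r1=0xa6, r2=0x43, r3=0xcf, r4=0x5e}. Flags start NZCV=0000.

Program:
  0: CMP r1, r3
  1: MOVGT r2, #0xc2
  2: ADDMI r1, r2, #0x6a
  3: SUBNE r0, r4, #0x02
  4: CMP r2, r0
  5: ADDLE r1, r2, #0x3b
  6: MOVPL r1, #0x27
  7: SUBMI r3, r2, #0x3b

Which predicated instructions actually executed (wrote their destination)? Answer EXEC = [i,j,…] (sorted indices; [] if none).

EXEC = [2,3,5,7]

0: ✓ CMP  NZCV=1000
1: · MOVGT
2: ✓ ADDMI  r1←0xad
3: ✓ SUBNE  r0←0x5c
4: ✓ CMP  NZCV=1000
5: ✓ ADDLE  r1←0x7e
6: · MOVPL
7: ✓ SUBMI  r3←0x08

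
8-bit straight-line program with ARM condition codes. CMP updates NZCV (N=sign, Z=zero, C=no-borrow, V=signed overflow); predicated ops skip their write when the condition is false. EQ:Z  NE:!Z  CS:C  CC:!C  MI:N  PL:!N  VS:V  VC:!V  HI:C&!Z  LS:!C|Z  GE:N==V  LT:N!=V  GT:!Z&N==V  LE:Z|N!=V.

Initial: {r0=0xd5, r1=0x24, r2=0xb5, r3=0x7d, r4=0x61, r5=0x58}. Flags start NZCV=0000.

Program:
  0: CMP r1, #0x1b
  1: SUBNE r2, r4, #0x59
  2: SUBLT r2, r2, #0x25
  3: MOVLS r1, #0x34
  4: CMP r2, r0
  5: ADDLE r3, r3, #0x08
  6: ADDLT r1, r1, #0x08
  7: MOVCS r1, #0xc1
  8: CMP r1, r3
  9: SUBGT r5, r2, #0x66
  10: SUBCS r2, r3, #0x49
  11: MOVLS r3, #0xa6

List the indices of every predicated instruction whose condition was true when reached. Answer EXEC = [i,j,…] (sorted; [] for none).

EXEC = [1,11]

0: ✓ CMP  NZCV=0010
1: ✓ SUBNE  r2←0x08
2: · SUBLT
3: · MOVLS
4: ✓ CMP  NZCV=0000
5: · ADDLE
6: · ADDLT
7: · MOVCS
8: ✓ CMP  NZCV=1000
9: · SUBGT
10: · SUBCS
11: ✓ MOVLS  r3←0xa6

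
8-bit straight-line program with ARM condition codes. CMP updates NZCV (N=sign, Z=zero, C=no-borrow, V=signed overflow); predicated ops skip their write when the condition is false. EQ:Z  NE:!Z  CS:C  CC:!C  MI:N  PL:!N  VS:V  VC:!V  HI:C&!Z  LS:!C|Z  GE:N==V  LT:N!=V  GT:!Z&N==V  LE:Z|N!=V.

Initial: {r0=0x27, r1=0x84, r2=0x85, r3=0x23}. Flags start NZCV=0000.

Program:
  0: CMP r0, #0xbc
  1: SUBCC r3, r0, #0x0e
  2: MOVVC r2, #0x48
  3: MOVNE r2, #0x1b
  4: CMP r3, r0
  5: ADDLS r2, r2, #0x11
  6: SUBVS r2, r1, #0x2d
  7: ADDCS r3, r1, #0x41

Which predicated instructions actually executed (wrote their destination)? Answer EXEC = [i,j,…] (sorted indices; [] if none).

EXEC = [1,2,3,5]

0: ✓ CMP  NZCV=0000
1: ✓ SUBCC  r3←0x19
2: ✓ MOVVC  r2←0x48
3: ✓ MOVNE  r2←0x1b
4: ✓ CMP  NZCV=1000
5: ✓ ADDLS  r2←0x2c
6: · SUBVS
7: · ADDCS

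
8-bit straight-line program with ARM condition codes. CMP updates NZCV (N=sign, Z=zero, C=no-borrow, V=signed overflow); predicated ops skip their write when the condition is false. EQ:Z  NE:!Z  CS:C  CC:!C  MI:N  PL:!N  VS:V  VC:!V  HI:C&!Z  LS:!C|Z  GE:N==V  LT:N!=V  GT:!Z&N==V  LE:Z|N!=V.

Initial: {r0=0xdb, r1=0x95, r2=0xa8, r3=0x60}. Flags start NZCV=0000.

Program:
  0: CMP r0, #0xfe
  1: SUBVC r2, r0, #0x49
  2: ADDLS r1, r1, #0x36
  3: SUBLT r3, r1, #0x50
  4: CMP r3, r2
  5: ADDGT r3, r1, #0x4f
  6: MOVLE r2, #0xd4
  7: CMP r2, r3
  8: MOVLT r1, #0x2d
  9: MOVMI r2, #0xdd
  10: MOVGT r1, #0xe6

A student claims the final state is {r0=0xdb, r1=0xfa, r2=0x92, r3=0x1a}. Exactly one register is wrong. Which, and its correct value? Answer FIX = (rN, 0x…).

[0] flags=1000 → (cmp)
[1] flags=1000 VC?T → r2=0x92
[2] flags=1000 LS?T → r1=0xcb
[3] flags=1000 LT?T → r3=0x7b
[4] flags=1001 → (cmp)
[5] flags=1001 GT?T → r3=0x1a
[6] flags=1001 LE?F → skip
[7] flags=0011 → (cmp)
[8] flags=0011 LT?T → r1=0x2d
[9] flags=0011 MI?F → skip
[10] flags=0011 GT?F → skip

FIX = (r1, 0x2d)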